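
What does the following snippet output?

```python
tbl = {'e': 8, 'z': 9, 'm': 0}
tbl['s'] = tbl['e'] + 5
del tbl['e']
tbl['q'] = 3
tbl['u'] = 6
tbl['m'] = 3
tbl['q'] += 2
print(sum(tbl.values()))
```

36

tbl['s'] = tbl['e']+5 = 13 → {'e': 8, 'z': 9, 'm': 0, 's': 13}
del 'e' → {'z': 9, 'm': 0, 's': 13}
tbl['q'] = 3 → {'z': 9, 'm': 0, 's': 13, 'q': 3}
tbl['u'] = 6 → {'z': 9, 'm': 0, 's': 13, 'q': 3, 'u': 6}
tbl['m'] = 3 → {'z': 9, 'm': 3, 's': 13, 'q': 3, 'u': 6}
tbl['q'] = 3+2 = 5 → {'z': 9, 'm': 3, 's': 13, 'q': 5, 'u': 6}
sum of values = 36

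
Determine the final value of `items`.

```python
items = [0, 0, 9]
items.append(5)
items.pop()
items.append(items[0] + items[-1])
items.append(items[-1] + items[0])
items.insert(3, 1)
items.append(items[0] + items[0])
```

append 5 → [0, 0, 9, 5]
pop() removes 5 → [0, 0, 9]
append items[0]+items[-1] = 0+9 = 9 → [0, 0, 9, 9]
append items[-1]+items[0] = 9+0 = 9 → [0, 0, 9, 9, 9]
insert 1 at 3 → [0, 0, 9, 1, 9, 9]
append items[0]+items[0] = 0+0 = 0 → [0, 0, 9, 1, 9, 9, 0]

[0, 0, 9, 1, 9, 9, 0]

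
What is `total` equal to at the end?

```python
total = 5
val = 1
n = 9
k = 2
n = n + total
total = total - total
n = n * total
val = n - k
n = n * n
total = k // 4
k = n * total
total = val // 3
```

-1

n = 9+5 = 14
total = 5-5 = 0
n = 14*0 = 0
val = 0-2 = -2
n = 0*0 = 0
total = 2//4 = 0
k = 0*0 = 0
total = (-2)//3 = -1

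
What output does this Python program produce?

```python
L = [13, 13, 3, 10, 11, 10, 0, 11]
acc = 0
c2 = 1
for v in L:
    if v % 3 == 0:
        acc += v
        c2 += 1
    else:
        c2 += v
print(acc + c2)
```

74

v=13: not %3==0; c2=14
v=13: not %3==0; c2=27
v=3: %3==0, acc = 0+3 = 3; c2=28
v=10: not %3==0; c2=38
v=11: not %3==0; c2=49
v=10: not %3==0; c2=59
v=0: %3==0, acc = 3+0 = 3; c2=60
v=11: not %3==0; c2=71
acc+c2 = 3+71 = 74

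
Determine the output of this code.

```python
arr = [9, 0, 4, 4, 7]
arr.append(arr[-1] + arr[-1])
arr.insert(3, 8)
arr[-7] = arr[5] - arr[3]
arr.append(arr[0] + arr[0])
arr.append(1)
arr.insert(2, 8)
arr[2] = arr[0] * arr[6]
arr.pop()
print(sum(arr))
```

append arr[-1]+arr[-1] = 7+7 = 14 → [9, 0, 4, 4, 7, 14]
insert 8 at 3 → [9, 0, 4, 8, 4, 7, 14]
arr[-7] = arr[5]-arr[3] = 7-8 = -1 → [-1, 0, 4, 8, 4, 7, 14]
append arr[0]+arr[0] = (-1)+(-1) = -2 → [-1, 0, 4, 8, 4, 7, 14, -2]
append 1 → [-1, 0, 4, 8, 4, 7, 14, -2, 1]
insert 8 at 2 → [-1, 0, 8, 4, 8, 4, 7, 14, -2, 1]
arr[2] = arr[0]*arr[6] = (-1)*7 = -7 → [-1, 0, -7, 4, 8, 4, 7, 14, -2, 1]
pop() removes 1 → [-1, 0, -7, 4, 8, 4, 7, 14, -2]
sum = 27

27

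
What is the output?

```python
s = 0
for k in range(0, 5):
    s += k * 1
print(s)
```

10

k=0: s = 0+0*1 = 0
k=1: s = 0+1*1 = 1
k=2: s = 1+2*1 = 3
k=3: s = 3+3*1 = 6
k=4: s = 6+4*1 = 10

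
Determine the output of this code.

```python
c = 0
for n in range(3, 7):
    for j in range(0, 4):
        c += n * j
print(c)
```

n=3,j=0: c = 0+0 = 0
n=3,j=1: c = 0+3 = 3
n=3,j=2: c = 3+6 = 9
n=3,j=3: c = 9+9 = 18
n=4,j=0: c = 18+0 = 18
n=4,j=1: c = 18+4 = 22
n=4,j=2: c = 22+8 = 30
n=4,j=3: c = 30+12 = 42
n=5,j=0: c = 42+0 = 42
n=5,j=1: c = 42+5 = 47
n=5,j=2: c = 47+10 = 57
n=5,j=3: c = 57+15 = 72
n=6,j=0: c = 72+0 = 72
n=6,j=1: c = 72+6 = 78
n=6,j=2: c = 78+12 = 90
n=6,j=3: c = 90+18 = 108

108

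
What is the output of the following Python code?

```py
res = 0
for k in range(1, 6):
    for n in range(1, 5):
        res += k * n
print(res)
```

150

k=1,n=1: res = 0+1 = 1
k=1,n=2: res = 1+2 = 3
k=1,n=3: res = 3+3 = 6
k=1,n=4: res = 6+4 = 10
k=2,n=1: res = 10+2 = 12
k=2,n=2: res = 12+4 = 16
k=2,n=3: res = 16+6 = 22
k=2,n=4: res = 22+8 = 30
k=3,n=1: res = 30+3 = 33
k=3,n=2: res = 33+6 = 39
k=3,n=3: res = 39+9 = 48
k=3,n=4: res = 48+12 = 60
k=4,n=1: res = 60+4 = 64
k=4,n=2: res = 64+8 = 72
k=4,n=3: res = 72+12 = 84
k=4,n=4: res = 84+16 = 100
k=5,n=1: res = 100+5 = 105
k=5,n=2: res = 105+10 = 115
k=5,n=3: res = 115+15 = 130
k=5,n=4: res = 130+20 = 150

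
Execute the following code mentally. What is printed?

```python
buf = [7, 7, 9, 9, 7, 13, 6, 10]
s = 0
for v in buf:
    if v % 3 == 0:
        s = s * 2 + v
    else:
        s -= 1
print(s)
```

39

v=7: not %3==0, s = 0-1 = -1
v=7: not %3==0, s = (-1)-1 = -2
v=9: %3==0, s = (-2)*2+9 = 5
v=9: %3==0, s = 5*2+9 = 19
v=7: not %3==0, s = 19-1 = 18
v=13: not %3==0, s = 18-1 = 17
v=6: %3==0, s = 17*2+6 = 40
v=10: not %3==0, s = 40-1 = 39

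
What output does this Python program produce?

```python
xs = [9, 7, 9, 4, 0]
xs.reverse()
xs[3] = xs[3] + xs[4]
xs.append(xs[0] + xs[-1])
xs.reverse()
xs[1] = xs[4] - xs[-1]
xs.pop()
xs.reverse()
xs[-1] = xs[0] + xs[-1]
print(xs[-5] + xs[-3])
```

20

reverse → [0, 4, 9, 7, 9]
xs[3] = xs[3]+xs[4] = 7+9 = 16 → [0, 4, 9, 16, 9]
append xs[0]+xs[-1] = 0+9 = 9 → [0, 4, 9, 16, 9, 9]
reverse → [9, 9, 16, 9, 4, 0]
xs[1] = xs[4]-xs[-1] = 4-0 = 4 → [9, 4, 16, 9, 4, 0]
pop() removes 0 → [9, 4, 16, 9, 4]
reverse → [4, 9, 16, 4, 9]
xs[-1] = xs[0]+xs[-1] = 4+9 = 13 → [4, 9, 16, 4, 13]
xs[-5]+xs[-3] = 4+16 = 20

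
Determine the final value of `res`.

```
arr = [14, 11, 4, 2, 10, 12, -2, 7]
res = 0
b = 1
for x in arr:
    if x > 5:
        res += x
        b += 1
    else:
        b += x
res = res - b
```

x=14: >5, res = 0+14 = 14; b=2
x=11: >5, res = 14+11 = 25; b=3
x=4: not >5; b=7
x=2: not >5; b=9
x=10: >5, res = 25+10 = 35; b=10
x=12: >5, res = 35+12 = 47; b=11
x=-2: not >5; b=9
x=7: >5, res = 47+7 = 54; b=10
res-b = 54-10 = 44

44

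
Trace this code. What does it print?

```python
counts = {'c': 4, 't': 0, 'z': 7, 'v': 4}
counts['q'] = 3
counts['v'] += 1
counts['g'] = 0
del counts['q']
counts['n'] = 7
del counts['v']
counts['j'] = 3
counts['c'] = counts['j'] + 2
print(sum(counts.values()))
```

counts['q'] = 3 → {'c': 4, 't': 0, 'z': 7, 'v': 4, 'q': 3}
counts['v'] = 4+1 = 5 → {'c': 4, 't': 0, 'z': 7, 'v': 5, 'q': 3}
counts['g'] = 0 → {'c': 4, 't': 0, 'z': 7, 'v': 5, 'q': 3, 'g': 0}
del 'q' → {'c': 4, 't': 0, 'z': 7, 'v': 5, 'g': 0}
counts['n'] = 7 → {'c': 4, 't': 0, 'z': 7, 'v': 5, 'g': 0, 'n': 7}
del 'v' → {'c': 4, 't': 0, 'z': 7, 'g': 0, 'n': 7}
counts['j'] = 3 → {'c': 4, 't': 0, 'z': 7, 'g': 0, 'n': 7, 'j': 3}
counts['c'] = counts['j']+2 = 5 → {'c': 5, 't': 0, 'z': 7, 'g': 0, 'n': 7, 'j': 3}
sum of values = 22

22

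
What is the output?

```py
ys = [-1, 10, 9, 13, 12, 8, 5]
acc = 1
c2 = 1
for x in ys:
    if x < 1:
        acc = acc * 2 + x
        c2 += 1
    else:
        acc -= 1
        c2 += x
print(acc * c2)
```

x=-1: <1, acc = 1*2+(-1) = 1; c2=2
x=10: not <1, acc = 1-1 = 0; c2=12
x=9: not <1, acc = 0-1 = -1; c2=21
x=13: not <1, acc = (-1)-1 = -2; c2=34
x=12: not <1, acc = (-2)-1 = -3; c2=46
x=8: not <1, acc = (-3)-1 = -4; c2=54
x=5: not <1, acc = (-4)-1 = -5; c2=59
acc*c2 = (-5)*59 = -295

-295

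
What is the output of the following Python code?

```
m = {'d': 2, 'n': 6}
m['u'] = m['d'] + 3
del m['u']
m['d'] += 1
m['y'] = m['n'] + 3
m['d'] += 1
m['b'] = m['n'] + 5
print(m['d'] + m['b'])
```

15

m['u'] = m['d']+3 = 5 → {'d': 2, 'n': 6, 'u': 5}
del 'u' → {'d': 2, 'n': 6}
m['d'] = 2+1 = 3 → {'d': 3, 'n': 6}
m['y'] = m['n']+3 = 9 → {'d': 3, 'n': 6, 'y': 9}
m['d'] = 3+1 = 4 → {'d': 4, 'n': 6, 'y': 9}
m['b'] = m['n']+5 = 11 → {'d': 4, 'n': 6, 'y': 9, 'b': 11}
m['d']+m['b'] = 4+11 = 15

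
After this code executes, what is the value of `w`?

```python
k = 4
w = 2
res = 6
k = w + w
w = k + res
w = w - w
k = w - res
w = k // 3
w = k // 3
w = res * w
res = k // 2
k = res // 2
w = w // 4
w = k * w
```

6

k = 2+2 = 4
w = 4+6 = 10
w = 10-10 = 0
k = 0-6 = -6
w = (-6)//3 = -2
w = (-6)//3 = -2
w = 6*(-2) = -12
res = (-6)//2 = -3
k = (-3)//2 = -2
w = (-12)//4 = -3
w = (-2)*(-3) = 6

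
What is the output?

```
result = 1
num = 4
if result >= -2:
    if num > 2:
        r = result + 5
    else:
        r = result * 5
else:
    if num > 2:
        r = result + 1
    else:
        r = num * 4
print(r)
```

result=1, num=4
result >= -2 is True; num > 2 is True
→ r = result + 5 = 6

6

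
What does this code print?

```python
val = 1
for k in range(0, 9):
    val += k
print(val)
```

37

k=0: val = 1+0 = 1
k=1: val = 1+1 = 2
k=2: val = 2+2 = 4
k=3: val = 4+3 = 7
k=4: val = 7+4 = 11
k=5: val = 11+5 = 16
k=6: val = 16+6 = 22
k=7: val = 22+7 = 29
k=8: val = 29+8 = 37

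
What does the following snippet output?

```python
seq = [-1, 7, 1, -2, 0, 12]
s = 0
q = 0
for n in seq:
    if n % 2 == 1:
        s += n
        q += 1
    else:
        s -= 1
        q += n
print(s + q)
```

17

n=-1: odd, s = 0+(-1) = -1; q=1
n=7: odd, s = (-1)+7 = 6; q=2
n=1: odd, s = 6+1 = 7; q=3
n=-2: not odd, s = 7-1 = 6; q=1
n=0: not odd, s = 6-1 = 5; q=1
n=12: not odd, s = 5-1 = 4; q=13
s+q = 4+13 = 17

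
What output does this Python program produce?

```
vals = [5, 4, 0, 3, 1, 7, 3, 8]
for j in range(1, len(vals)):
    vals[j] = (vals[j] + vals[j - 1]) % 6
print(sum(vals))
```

j=1: vals[1] = (4+5)%6 = 3 → [5, 3, 0, 3, 1, 7, 3, 8]
j=2: vals[2] = (0+3)%6 = 3 → [5, 3, 3, 3, 1, 7, 3, 8]
j=3: vals[3] = (3+3)%6 = 0 → [5, 3, 3, 0, 1, 7, 3, 8]
j=4: vals[4] = (1+0)%6 = 1 → [5, 3, 3, 0, 1, 7, 3, 8]
j=5: vals[5] = (7+1)%6 = 2 → [5, 3, 3, 0, 1, 2, 3, 8]
j=6: vals[6] = (3+2)%6 = 5 → [5, 3, 3, 0, 1, 2, 5, 8]
j=7: vals[7] = (8+5)%6 = 1 → [5, 3, 3, 0, 1, 2, 5, 1]
sum = 20

20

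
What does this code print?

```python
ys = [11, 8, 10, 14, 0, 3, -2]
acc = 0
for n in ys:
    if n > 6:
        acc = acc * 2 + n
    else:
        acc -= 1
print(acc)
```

n=11: >6, acc = 0*2+11 = 11
n=8: >6, acc = 11*2+8 = 30
n=10: >6, acc = 30*2+10 = 70
n=14: >6, acc = 70*2+14 = 154
n=0: not >6, acc = 154-1 = 153
n=3: not >6, acc = 153-1 = 152
n=-2: not >6, acc = 152-1 = 151

151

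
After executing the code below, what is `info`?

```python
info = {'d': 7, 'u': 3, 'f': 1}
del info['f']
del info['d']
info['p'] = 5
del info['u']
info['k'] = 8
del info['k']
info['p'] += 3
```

{'p': 8}

del 'f' → {'d': 7, 'u': 3}
del 'd' → {'u': 3}
info['p'] = 5 → {'u': 3, 'p': 5}
del 'u' → {'p': 5}
info['k'] = 8 → {'p': 5, 'k': 8}
del 'k' → {'p': 5}
info['p'] = 5+3 = 8 → {'p': 8}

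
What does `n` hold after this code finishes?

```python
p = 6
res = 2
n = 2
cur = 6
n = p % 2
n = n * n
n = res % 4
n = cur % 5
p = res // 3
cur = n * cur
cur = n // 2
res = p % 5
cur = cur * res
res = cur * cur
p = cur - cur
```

1

n = 6%2 = 0
n = 0*0 = 0
n = 2%4 = 2
n = 6%5 = 1
p = 2//3 = 0
cur = 1*6 = 6
cur = 1//2 = 0
res = 0%5 = 0
cur = 0*0 = 0
res = 0*0 = 0
p = 0-0 = 0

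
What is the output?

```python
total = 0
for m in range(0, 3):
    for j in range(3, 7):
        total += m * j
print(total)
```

m=0,j=3: total = 0+0 = 0
m=0,j=4: total = 0+0 = 0
m=0,j=5: total = 0+0 = 0
m=0,j=6: total = 0+0 = 0
m=1,j=3: total = 0+3 = 3
m=1,j=4: total = 3+4 = 7
m=1,j=5: total = 7+5 = 12
m=1,j=6: total = 12+6 = 18
m=2,j=3: total = 18+6 = 24
m=2,j=4: total = 24+8 = 32
m=2,j=5: total = 32+10 = 42
m=2,j=6: total = 42+12 = 54

54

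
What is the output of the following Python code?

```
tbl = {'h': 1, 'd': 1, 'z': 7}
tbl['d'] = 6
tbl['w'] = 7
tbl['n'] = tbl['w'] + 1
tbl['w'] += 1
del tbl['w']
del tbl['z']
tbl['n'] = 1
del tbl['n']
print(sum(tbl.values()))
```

7

tbl['d'] = 6 → {'h': 1, 'd': 6, 'z': 7}
tbl['w'] = 7 → {'h': 1, 'd': 6, 'z': 7, 'w': 7}
tbl['n'] = tbl['w']+1 = 8 → {'h': 1, 'd': 6, 'z': 7, 'w': 7, 'n': 8}
tbl['w'] = 7+1 = 8 → {'h': 1, 'd': 6, 'z': 7, 'w': 8, 'n': 8}
del 'w' → {'h': 1, 'd': 6, 'z': 7, 'n': 8}
del 'z' → {'h': 1, 'd': 6, 'n': 8}
tbl['n'] = 1 → {'h': 1, 'd': 6, 'n': 1}
del 'n' → {'h': 1, 'd': 6}
sum of values = 7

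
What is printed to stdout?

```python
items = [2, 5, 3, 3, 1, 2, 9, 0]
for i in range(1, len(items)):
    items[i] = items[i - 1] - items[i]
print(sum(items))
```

i=1: items[1] = 2-5 = -3 → [2, -3, 3, 3, 1, 2, 9, 0]
i=2: items[2] = (-3)-3 = -6 → [2, -3, -6, 3, 1, 2, 9, 0]
i=3: items[3] = (-6)-3 = -9 → [2, -3, -6, -9, 1, 2, 9, 0]
i=4: items[4] = (-9)-1 = -10 → [2, -3, -6, -9, -10, 2, 9, 0]
i=5: items[5] = (-10)-2 = -12 → [2, -3, -6, -9, -10, -12, 9, 0]
i=6: items[6] = (-12)-9 = -21 → [2, -3, -6, -9, -10, -12, -21, 0]
i=7: items[7] = (-21)-0 = -21 → [2, -3, -6, -9, -10, -12, -21, -21]
sum = -80

-80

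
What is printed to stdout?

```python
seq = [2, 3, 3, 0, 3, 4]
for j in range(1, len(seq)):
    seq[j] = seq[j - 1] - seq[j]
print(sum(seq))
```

-25

j=1: seq[1] = 2-3 = -1 → [2, -1, 3, 0, 3, 4]
j=2: seq[2] = (-1)-3 = -4 → [2, -1, -4, 0, 3, 4]
j=3: seq[3] = (-4)-0 = -4 → [2, -1, -4, -4, 3, 4]
j=4: seq[4] = (-4)-3 = -7 → [2, -1, -4, -4, -7, 4]
j=5: seq[5] = (-7)-4 = -11 → [2, -1, -4, -4, -7, -11]
sum = -25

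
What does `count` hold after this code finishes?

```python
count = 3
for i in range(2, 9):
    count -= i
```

i=2: count = 3-2 = 1
i=3: count = 1-3 = -2
i=4: count = (-2)-4 = -6
i=5: count = (-6)-5 = -11
i=6: count = (-11)-6 = -17
i=7: count = (-17)-7 = -24
i=8: count = (-24)-8 = -32

-32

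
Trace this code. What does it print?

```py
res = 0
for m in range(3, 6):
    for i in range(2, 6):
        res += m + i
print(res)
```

90

m=3,i=2: res = 0+5 = 5
m=3,i=3: res = 5+6 = 11
m=3,i=4: res = 11+7 = 18
m=3,i=5: res = 18+8 = 26
m=4,i=2: res = 26+6 = 32
m=4,i=3: res = 32+7 = 39
m=4,i=4: res = 39+8 = 47
m=4,i=5: res = 47+9 = 56
m=5,i=2: res = 56+7 = 63
m=5,i=3: res = 63+8 = 71
m=5,i=4: res = 71+9 = 80
m=5,i=5: res = 80+10 = 90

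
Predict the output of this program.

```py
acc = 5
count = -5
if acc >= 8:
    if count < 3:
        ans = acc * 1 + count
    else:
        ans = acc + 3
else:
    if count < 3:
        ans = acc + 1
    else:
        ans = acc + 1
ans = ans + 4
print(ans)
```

acc=5, count=-5
acc >= 8 is False; count < 3 is True
→ ans = acc + 1 = 6
ans = 6+4 = 10

10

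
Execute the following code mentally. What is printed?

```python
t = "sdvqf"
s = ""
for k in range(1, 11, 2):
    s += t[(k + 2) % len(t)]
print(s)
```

k=1: add t[3]='q' → 'q'
k=3: add t[0]='s' → 'qs'
k=5: add t[2]='v' → 'qsv'
k=7: add t[4]='f' → 'qsvf'
k=9: add t[1]='d' → 'qsvfd'

qsvfd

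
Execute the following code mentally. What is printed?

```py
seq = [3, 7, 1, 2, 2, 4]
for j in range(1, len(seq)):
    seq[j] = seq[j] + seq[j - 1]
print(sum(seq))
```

j=1: seq[1] = 7+3 = 10 → [3, 10, 1, 2, 2, 4]
j=2: seq[2] = 1+10 = 11 → [3, 10, 11, 2, 2, 4]
j=3: seq[3] = 2+11 = 13 → [3, 10, 11, 13, 2, 4]
j=4: seq[4] = 2+13 = 15 → [3, 10, 11, 13, 15, 4]
j=5: seq[5] = 4+15 = 19 → [3, 10, 11, 13, 15, 19]
sum = 71

71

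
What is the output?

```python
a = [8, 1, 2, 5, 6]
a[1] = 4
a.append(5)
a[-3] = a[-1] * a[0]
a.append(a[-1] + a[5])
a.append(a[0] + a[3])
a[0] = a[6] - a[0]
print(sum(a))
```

a[1] = 4 → [8, 4, 2, 5, 6]
append 5 → [8, 4, 2, 5, 6, 5]
a[-3] = a[-1]*a[0] = 5*8 = 40 → [8, 4, 2, 40, 6, 5]
append a[-1]+a[5] = 5+5 = 10 → [8, 4, 2, 40, 6, 5, 10]
append a[0]+a[3] = 8+40 = 48 → [8, 4, 2, 40, 6, 5, 10, 48]
a[0] = a[6]-a[0] = 10-8 = 2 → [2, 4, 2, 40, 6, 5, 10, 48]
sum = 117

117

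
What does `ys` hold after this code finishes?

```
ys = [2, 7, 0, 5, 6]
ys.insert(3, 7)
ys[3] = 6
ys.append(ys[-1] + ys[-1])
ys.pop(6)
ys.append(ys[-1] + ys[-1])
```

insert 7 at 3 → [2, 7, 0, 7, 5, 6]
ys[3] = 6 → [2, 7, 0, 6, 5, 6]
append ys[-1]+ys[-1] = 6+6 = 12 → [2, 7, 0, 6, 5, 6, 12]
pop(6) removes 12 → [2, 7, 0, 6, 5, 6]
append ys[-1]+ys[-1] = 6+6 = 12 → [2, 7, 0, 6, 5, 6, 12]

[2, 7, 0, 6, 5, 6, 12]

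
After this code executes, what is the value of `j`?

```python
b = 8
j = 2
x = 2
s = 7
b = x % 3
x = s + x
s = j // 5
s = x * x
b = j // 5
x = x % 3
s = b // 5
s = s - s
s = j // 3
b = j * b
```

2

b = 2%3 = 2
x = 7+2 = 9
s = 2//5 = 0
s = 9*9 = 81
b = 2//5 = 0
x = 9%3 = 0
s = 0//5 = 0
s = 0-0 = 0
s = 2//3 = 0
b = 2*0 = 0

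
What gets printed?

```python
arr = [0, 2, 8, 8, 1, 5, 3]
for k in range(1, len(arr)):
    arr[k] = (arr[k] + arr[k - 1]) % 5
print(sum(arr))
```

15

k=1: arr[1] = (2+0)%5 = 2 → [0, 2, 8, 8, 1, 5, 3]
k=2: arr[2] = (8+2)%5 = 0 → [0, 2, 0, 8, 1, 5, 3]
k=3: arr[3] = (8+0)%5 = 3 → [0, 2, 0, 3, 1, 5, 3]
k=4: arr[4] = (1+3)%5 = 4 → [0, 2, 0, 3, 4, 5, 3]
k=5: arr[5] = (5+4)%5 = 4 → [0, 2, 0, 3, 4, 4, 3]
k=6: arr[6] = (3+4)%5 = 2 → [0, 2, 0, 3, 4, 4, 2]
sum = 15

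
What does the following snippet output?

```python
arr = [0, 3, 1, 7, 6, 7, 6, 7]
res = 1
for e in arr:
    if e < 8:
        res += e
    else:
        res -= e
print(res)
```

38

e=0: <8, res = 1+0 = 1
e=3: <8, res = 1+3 = 4
e=1: <8, res = 4+1 = 5
e=7: <8, res = 5+7 = 12
e=6: <8, res = 12+6 = 18
e=7: <8, res = 18+7 = 25
e=6: <8, res = 25+6 = 31
e=7: <8, res = 31+7 = 38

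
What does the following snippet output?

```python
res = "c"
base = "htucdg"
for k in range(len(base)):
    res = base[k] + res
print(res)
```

gdcuthc

k=0: prepend 'h' → 'hc'
k=1: prepend 't' → 'thc'
k=2: prepend 'u' → 'uthc'
k=3: prepend 'c' → 'cuthc'
k=4: prepend 'd' → 'dcuthc'
k=5: prepend 'g' → 'gdcuthc'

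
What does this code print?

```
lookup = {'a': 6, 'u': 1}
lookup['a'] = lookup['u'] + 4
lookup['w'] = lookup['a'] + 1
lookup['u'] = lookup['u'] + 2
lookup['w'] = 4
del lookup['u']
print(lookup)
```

lookup['a'] = lookup['u']+4 = 5 → {'a': 5, 'u': 1}
lookup['w'] = lookup['a']+1 = 6 → {'a': 5, 'u': 1, 'w': 6}
lookup['u'] = lookup['u']+2 = 3 → {'a': 5, 'u': 3, 'w': 6}
lookup['w'] = 4 → {'a': 5, 'u': 3, 'w': 4}
del 'u' → {'a': 5, 'w': 4}

{'a': 5, 'w': 4}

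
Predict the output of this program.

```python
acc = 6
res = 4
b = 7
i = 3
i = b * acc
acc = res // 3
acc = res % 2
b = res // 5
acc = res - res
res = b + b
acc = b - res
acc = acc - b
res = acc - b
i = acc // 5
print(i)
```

0

i = 7*6 = 42
acc = 4//3 = 1
acc = 4%2 = 0
b = 4//5 = 0
acc = 4-4 = 0
res = 0+0 = 0
acc = 0-0 = 0
acc = 0-0 = 0
res = 0-0 = 0
i = 0//5 = 0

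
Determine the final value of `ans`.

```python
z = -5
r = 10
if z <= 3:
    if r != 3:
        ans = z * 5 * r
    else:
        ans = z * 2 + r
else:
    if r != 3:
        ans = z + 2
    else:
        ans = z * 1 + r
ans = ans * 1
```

-250

z=-5, r=10
z <= 3 is True; r != 3 is True
→ ans = z * 5 * r = -250
ans = (-250)*1 = -250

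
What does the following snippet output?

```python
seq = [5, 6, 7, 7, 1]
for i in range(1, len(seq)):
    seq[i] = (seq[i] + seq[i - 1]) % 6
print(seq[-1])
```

i=1: seq[1] = (6+5)%6 = 5 → [5, 5, 7, 7, 1]
i=2: seq[2] = (7+5)%6 = 0 → [5, 5, 0, 7, 1]
i=3: seq[3] = (7+0)%6 = 1 → [5, 5, 0, 1, 1]
i=4: seq[4] = (1+1)%6 = 2 → [5, 5, 0, 1, 2]

2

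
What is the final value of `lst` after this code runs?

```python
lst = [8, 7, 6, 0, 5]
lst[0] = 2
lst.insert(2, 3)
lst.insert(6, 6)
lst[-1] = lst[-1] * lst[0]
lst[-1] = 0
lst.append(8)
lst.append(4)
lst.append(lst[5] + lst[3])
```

[2, 7, 3, 6, 0, 5, 0, 8, 4, 11]

lst[0] = 2 → [2, 7, 6, 0, 5]
insert 3 at 2 → [2, 7, 3, 6, 0, 5]
insert 6 at 6 → [2, 7, 3, 6, 0, 5, 6]
lst[-1] = lst[-1]*lst[0] = 6*2 = 12 → [2, 7, 3, 6, 0, 5, 12]
lst[-1] = 0 → [2, 7, 3, 6, 0, 5, 0]
append 8 → [2, 7, 3, 6, 0, 5, 0, 8]
append 4 → [2, 7, 3, 6, 0, 5, 0, 8, 4]
append lst[5]+lst[3] = 5+6 = 11 → [2, 7, 3, 6, 0, 5, 0, 8, 4, 11]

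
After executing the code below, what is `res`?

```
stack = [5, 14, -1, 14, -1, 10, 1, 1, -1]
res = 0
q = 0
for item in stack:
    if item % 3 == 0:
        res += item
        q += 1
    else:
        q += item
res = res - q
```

item=5: not %3==0; q=5
item=14: not %3==0; q=19
item=-1: not %3==0; q=18
item=14: not %3==0; q=32
item=-1: not %3==0; q=31
item=10: not %3==0; q=41
item=1: not %3==0; q=42
item=1: not %3==0; q=43
item=-1: not %3==0; q=42
res-q = 0-42 = -42

-42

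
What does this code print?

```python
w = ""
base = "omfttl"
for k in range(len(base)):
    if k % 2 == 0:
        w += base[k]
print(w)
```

oft

k=0: add 'o' → 'o'
k=1: skip
k=2: add 'f' → 'of'
k=3: skip
k=4: add 't' → 'oft'
k=5: skip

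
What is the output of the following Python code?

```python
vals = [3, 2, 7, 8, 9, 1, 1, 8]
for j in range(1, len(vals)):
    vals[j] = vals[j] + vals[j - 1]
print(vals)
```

j=1: vals[1] = 2+3 = 5 → [3, 5, 7, 8, 9, 1, 1, 8]
j=2: vals[2] = 7+5 = 12 → [3, 5, 12, 8, 9, 1, 1, 8]
j=3: vals[3] = 8+12 = 20 → [3, 5, 12, 20, 9, 1, 1, 8]
j=4: vals[4] = 9+20 = 29 → [3, 5, 12, 20, 29, 1, 1, 8]
j=5: vals[5] = 1+29 = 30 → [3, 5, 12, 20, 29, 30, 1, 8]
j=6: vals[6] = 1+30 = 31 → [3, 5, 12, 20, 29, 30, 31, 8]
j=7: vals[7] = 8+31 = 39 → [3, 5, 12, 20, 29, 30, 31, 39]

[3, 5, 12, 20, 29, 30, 31, 39]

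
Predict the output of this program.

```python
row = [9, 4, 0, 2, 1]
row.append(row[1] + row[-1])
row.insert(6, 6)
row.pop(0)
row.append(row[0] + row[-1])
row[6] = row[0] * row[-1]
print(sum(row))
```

append row[1]+row[-1] = 4+1 = 5 → [9, 4, 0, 2, 1, 5]
insert 6 at 6 → [9, 4, 0, 2, 1, 5, 6]
pop(0) removes 9 → [4, 0, 2, 1, 5, 6]
append row[0]+row[-1] = 4+6 = 10 → [4, 0, 2, 1, 5, 6, 10]
row[6] = row[0]*row[-1] = 4*10 = 40 → [4, 0, 2, 1, 5, 6, 40]
sum = 58

58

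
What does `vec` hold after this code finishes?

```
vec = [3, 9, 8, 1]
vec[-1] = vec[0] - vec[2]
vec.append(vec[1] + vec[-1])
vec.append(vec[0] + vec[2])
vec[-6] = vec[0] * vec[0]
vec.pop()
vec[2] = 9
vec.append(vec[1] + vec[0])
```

vec[-1] = vec[0]-vec[2] = 3-8 = -5 → [3, 9, 8, -5]
append vec[1]+vec[-1] = 9+(-5) = 4 → [3, 9, 8, -5, 4]
append vec[0]+vec[2] = 3+8 = 11 → [3, 9, 8, -5, 4, 11]
vec[-6] = vec[0]*vec[0] = 3*3 = 9 → [9, 9, 8, -5, 4, 11]
pop() removes 11 → [9, 9, 8, -5, 4]
vec[2] = 9 → [9, 9, 9, -5, 4]
append vec[1]+vec[0] = 9+9 = 18 → [9, 9, 9, -5, 4, 18]

[9, 9, 9, -5, 4, 18]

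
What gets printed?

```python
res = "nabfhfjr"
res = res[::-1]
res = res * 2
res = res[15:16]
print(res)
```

n

reverse → 'rjfhfban'
repeat ×2 → 'rjfhfbanrjfhfban'
slice [15:16] → 'n'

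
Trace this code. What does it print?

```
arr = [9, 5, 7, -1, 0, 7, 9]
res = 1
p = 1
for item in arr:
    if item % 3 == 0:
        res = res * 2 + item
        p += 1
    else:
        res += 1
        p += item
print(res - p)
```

item=9: %3==0, res = 1*2+9 = 11; p=2
item=5: not %3==0, res = 11+1 = 12; p=7
item=7: not %3==0, res = 12+1 = 13; p=14
item=-1: not %3==0, res = 13+1 = 14; p=13
item=0: %3==0, res = 14*2+0 = 28; p=14
item=7: not %3==0, res = 28+1 = 29; p=21
item=9: %3==0, res = 29*2+9 = 67; p=22
res-p = 67-22 = 45

45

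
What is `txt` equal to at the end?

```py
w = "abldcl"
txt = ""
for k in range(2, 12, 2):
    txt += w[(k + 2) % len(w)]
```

k=2: add w[4]='c' → 'c'
k=4: add w[0]='a' → 'ca'
k=6: add w[2]='l' → 'cal'
k=8: add w[4]='c' → 'calc'
k=10: add w[0]='a' → 'calca'

'calca'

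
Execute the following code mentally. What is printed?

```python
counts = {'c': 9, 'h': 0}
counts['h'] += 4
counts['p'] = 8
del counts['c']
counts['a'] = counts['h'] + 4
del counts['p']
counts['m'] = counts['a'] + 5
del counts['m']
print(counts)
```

counts['h'] = 0+4 = 4 → {'c': 9, 'h': 4}
counts['p'] = 8 → {'c': 9, 'h': 4, 'p': 8}
del 'c' → {'h': 4, 'p': 8}
counts['a'] = counts['h']+4 = 8 → {'h': 4, 'p': 8, 'a': 8}
del 'p' → {'h': 4, 'a': 8}
counts['m'] = counts['a']+5 = 13 → {'h': 4, 'a': 8, 'm': 13}
del 'm' → {'h': 4, 'a': 8}

{'h': 4, 'a': 8}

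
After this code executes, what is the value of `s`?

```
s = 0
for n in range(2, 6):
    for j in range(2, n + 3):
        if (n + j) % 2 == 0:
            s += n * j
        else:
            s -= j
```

130

n=2,j=2: even sum, s = 0+4 = 4
n=2,j=3: odd sum, s = 4-3 = 1
n=2,j=4: even sum, s = 1+8 = 9
n=3,j=2: odd sum, s = 9-2 = 7
n=3,j=3: even sum, s = 7+9 = 16
n=3,j=4: odd sum, s = 16-4 = 12
n=3,j=5: even sum, s = 12+15 = 27
n=4,j=2: even sum, s = 27+8 = 35
n=4,j=3: odd sum, s = 35-3 = 32
n=4,j=4: even sum, s = 32+16 = 48
n=4,j=5: odd sum, s = 48-5 = 43
n=4,j=6: even sum, s = 43+24 = 67
n=5,j=2: odd sum, s = 67-2 = 65
n=5,j=3: even sum, s = 65+15 = 80
n=5,j=4: odd sum, s = 80-4 = 76
n=5,j=5: even sum, s = 76+25 = 101
n=5,j=6: odd sum, s = 101-6 = 95
n=5,j=7: even sum, s = 95+35 = 130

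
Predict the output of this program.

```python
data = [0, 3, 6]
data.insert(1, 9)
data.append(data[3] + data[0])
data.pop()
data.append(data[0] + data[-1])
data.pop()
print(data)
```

[0, 9, 3, 6]

insert 9 at 1 → [0, 9, 3, 6]
append data[3]+data[0] = 6+0 = 6 → [0, 9, 3, 6, 6]
pop() removes 6 → [0, 9, 3, 6]
append data[0]+data[-1] = 0+6 = 6 → [0, 9, 3, 6, 6]
pop() removes 6 → [0, 9, 3, 6]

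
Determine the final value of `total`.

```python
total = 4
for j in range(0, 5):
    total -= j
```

j=0: total = 4-0 = 4
j=1: total = 4-1 = 3
j=2: total = 3-2 = 1
j=3: total = 1-3 = -2
j=4: total = (-2)-4 = -6

-6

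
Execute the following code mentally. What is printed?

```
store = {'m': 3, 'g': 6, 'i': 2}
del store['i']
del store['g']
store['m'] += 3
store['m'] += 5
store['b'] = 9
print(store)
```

{'m': 11, 'b': 9}

del 'i' → {'m': 3, 'g': 6}
del 'g' → {'m': 3}
store['m'] = 3+3 = 6 → {'m': 6}
store['m'] = 6+5 = 11 → {'m': 11}
store['b'] = 9 → {'m': 11, 'b': 9}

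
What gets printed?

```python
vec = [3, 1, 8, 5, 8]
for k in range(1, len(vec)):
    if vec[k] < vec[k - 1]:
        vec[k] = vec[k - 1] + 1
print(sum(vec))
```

34

k=1: 1<3, vec[1] = 3+1 = 4 → [3, 4, 8, 5, 8]
k=2: 8>=4, unchanged → [3, 4, 8, 5, 8]
k=3: 5<8, vec[3] = 8+1 = 9 → [3, 4, 8, 9, 8]
k=4: 8<9, vec[4] = 9+1 = 10 → [3, 4, 8, 9, 10]
sum = 34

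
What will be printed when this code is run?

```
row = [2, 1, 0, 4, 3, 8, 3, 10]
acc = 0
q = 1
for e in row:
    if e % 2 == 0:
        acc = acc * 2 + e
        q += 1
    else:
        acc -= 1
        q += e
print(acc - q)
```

39

e=2: even, acc = 0*2+2 = 2; q=2
e=1: not even, acc = 2-1 = 1; q=3
e=0: even, acc = 1*2+0 = 2; q=4
e=4: even, acc = 2*2+4 = 8; q=5
e=3: not even, acc = 8-1 = 7; q=8
e=8: even, acc = 7*2+8 = 22; q=9
e=3: not even, acc = 22-1 = 21; q=12
e=10: even, acc = 21*2+10 = 52; q=13
acc-q = 52-13 = 39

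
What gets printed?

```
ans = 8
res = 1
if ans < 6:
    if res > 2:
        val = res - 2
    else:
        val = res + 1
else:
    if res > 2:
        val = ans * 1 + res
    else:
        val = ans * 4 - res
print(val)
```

ans=8, res=1
ans < 6 is False; res > 2 is False
→ val = ans * 4 - res = 31

31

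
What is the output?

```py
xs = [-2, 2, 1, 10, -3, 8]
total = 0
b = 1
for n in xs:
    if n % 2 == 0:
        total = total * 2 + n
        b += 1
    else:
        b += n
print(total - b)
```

n=-2: even, total = 0*2+(-2) = -2; b=2
n=2: even, total = (-2)*2+2 = -2; b=3
n=1: not even; b=4
n=10: even, total = (-2)*2+10 = 6; b=5
n=-3: not even; b=2
n=8: even, total = 6*2+8 = 20; b=3
total-b = 20-3 = 17

17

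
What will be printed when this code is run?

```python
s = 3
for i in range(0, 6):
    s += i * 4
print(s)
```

63

i=0: s = 3+0*4 = 3
i=1: s = 3+1*4 = 7
i=2: s = 7+2*4 = 15
i=3: s = 15+3*4 = 27
i=4: s = 27+4*4 = 43
i=5: s = 43+5*4 = 63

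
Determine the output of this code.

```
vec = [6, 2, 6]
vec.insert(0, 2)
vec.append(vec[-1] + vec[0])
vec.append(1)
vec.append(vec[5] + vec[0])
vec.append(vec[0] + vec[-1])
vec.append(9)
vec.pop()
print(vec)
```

insert 2 at 0 → [2, 6, 2, 6]
append vec[-1]+vec[0] = 6+2 = 8 → [2, 6, 2, 6, 8]
append 1 → [2, 6, 2, 6, 8, 1]
append vec[5]+vec[0] = 1+2 = 3 → [2, 6, 2, 6, 8, 1, 3]
append vec[0]+vec[-1] = 2+3 = 5 → [2, 6, 2, 6, 8, 1, 3, 5]
append 9 → [2, 6, 2, 6, 8, 1, 3, 5, 9]
pop() removes 9 → [2, 6, 2, 6, 8, 1, 3, 5]

[2, 6, 2, 6, 8, 1, 3, 5]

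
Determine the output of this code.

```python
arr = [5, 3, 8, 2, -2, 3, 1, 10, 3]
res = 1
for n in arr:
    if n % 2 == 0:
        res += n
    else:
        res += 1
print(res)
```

24

n=5: not even, res = 1+1 = 2
n=3: not even, res = 2+1 = 3
n=8: even, res = 3+8 = 11
n=2: even, res = 11+2 = 13
n=-2: even, res = 13+(-2) = 11
n=3: not even, res = 11+1 = 12
n=1: not even, res = 12+1 = 13
n=10: even, res = 13+10 = 23
n=3: not even, res = 23+1 = 24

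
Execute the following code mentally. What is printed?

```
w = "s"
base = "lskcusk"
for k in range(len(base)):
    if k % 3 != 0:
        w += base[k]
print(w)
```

sskus

k=0: skip
k=1: add 's' → 'ss'
k=2: add 'k' → 'ssk'
k=3: skip
k=4: add 'u' → 'ssku'
k=5: add 's' → 'sskus'
k=6: skip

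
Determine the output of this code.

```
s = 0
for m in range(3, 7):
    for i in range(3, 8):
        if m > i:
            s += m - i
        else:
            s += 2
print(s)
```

m=3,i=3: not 3>3, s = 0+2 = 2
m=3,i=4: not 3>4, s = 2+2 = 4
m=3,i=5: not 3>5, s = 4+2 = 6
m=3,i=6: not 3>6, s = 6+2 = 8
m=3,i=7: not 3>7, s = 8+2 = 10
m=4,i=3: 4>3, s = 10+1 = 11
m=4,i=4: not 4>4, s = 11+2 = 13
m=4,i=5: not 4>5, s = 13+2 = 15
m=4,i=6: not 4>6, s = 15+2 = 17
m=4,i=7: not 4>7, s = 17+2 = 19
m=5,i=3: 5>3, s = 19+2 = 21
m=5,i=4: 5>4, s = 21+1 = 22
m=5,i=5: not 5>5, s = 22+2 = 24
m=5,i=6: not 5>6, s = 24+2 = 26
m=5,i=7: not 5>7, s = 26+2 = 28
m=6,i=3: 6>3, s = 28+3 = 31
m=6,i=4: 6>4, s = 31+2 = 33
m=6,i=5: 6>5, s = 33+1 = 34
m=6,i=6: not 6>6, s = 34+2 = 36
m=6,i=7: not 6>7, s = 36+2 = 38

38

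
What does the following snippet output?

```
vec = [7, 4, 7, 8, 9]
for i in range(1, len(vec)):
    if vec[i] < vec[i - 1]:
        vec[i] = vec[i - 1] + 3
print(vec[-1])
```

19

i=1: 4<7, vec[1] = 7+3 = 10 → [7, 10, 7, 8, 9]
i=2: 7<10, vec[2] = 10+3 = 13 → [7, 10, 13, 8, 9]
i=3: 8<13, vec[3] = 13+3 = 16 → [7, 10, 13, 16, 9]
i=4: 9<16, vec[4] = 16+3 = 19 → [7, 10, 13, 16, 19]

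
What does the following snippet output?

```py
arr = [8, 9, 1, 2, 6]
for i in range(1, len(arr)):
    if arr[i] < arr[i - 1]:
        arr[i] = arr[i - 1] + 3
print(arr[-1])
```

18

i=1: 9>=8, unchanged → [8, 9, 1, 2, 6]
i=2: 1<9, arr[2] = 9+3 = 12 → [8, 9, 12, 2, 6]
i=3: 2<12, arr[3] = 12+3 = 15 → [8, 9, 12, 15, 6]
i=4: 6<15, arr[4] = 15+3 = 18 → [8, 9, 12, 15, 18]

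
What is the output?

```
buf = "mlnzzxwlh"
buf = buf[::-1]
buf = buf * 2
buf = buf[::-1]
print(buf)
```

mlnzzxwlhmlnzzxwlh

reverse → 'hlwxzznlm'
repeat ×2 → 'hlwxzznlmhlwxzznlm'
reverse → 'mlnzzxwlhmlnzzxwlh'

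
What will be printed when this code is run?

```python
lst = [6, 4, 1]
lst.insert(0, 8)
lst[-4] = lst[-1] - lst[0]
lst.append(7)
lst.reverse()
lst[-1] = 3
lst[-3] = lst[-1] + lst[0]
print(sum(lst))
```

insert 8 at 0 → [8, 6, 4, 1]
lst[-4] = lst[-1]-lst[0] = 1-8 = -7 → [-7, 6, 4, 1]
append 7 → [-7, 6, 4, 1, 7]
reverse → [7, 1, 4, 6, -7]
lst[-1] = 3 → [7, 1, 4, 6, 3]
lst[-3] = lst[-1]+lst[0] = 3+7 = 10 → [7, 1, 10, 6, 3]
sum = 27

27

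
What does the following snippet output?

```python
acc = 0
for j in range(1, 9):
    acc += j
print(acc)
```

36

j=1: acc = 0+1 = 1
j=2: acc = 1+2 = 3
j=3: acc = 3+3 = 6
j=4: acc = 6+4 = 10
j=5: acc = 10+5 = 15
j=6: acc = 15+6 = 21
j=7: acc = 21+7 = 28
j=8: acc = 28+8 = 36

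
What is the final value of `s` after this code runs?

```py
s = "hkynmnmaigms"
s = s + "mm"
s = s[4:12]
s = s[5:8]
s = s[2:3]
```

's'

+ 'mm' → 'hkynmnmaigmsmm'
slice [4:12] → 'mnmaigms'
slice [5:8] → 'gms'
slice [2:3] → 's'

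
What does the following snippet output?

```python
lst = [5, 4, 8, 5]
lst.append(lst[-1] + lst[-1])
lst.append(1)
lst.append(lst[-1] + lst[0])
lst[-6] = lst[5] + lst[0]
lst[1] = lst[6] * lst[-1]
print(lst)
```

[5, 36, 8, 5, 10, 1, 6]

append lst[-1]+lst[-1] = 5+5 = 10 → [5, 4, 8, 5, 10]
append 1 → [5, 4, 8, 5, 10, 1]
append lst[-1]+lst[0] = 1+5 = 6 → [5, 4, 8, 5, 10, 1, 6]
lst[-6] = lst[5]+lst[0] = 1+5 = 6 → [5, 6, 8, 5, 10, 1, 6]
lst[1] = lst[6]*lst[-1] = 6*6 = 36 → [5, 36, 8, 5, 10, 1, 6]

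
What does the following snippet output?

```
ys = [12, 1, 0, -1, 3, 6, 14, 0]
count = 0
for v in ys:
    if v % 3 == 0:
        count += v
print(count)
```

21

v=12: %3==0, count = 0+12 = 12
v=1: not %3==0
v=0: %3==0, count = 12+0 = 12
v=-1: not %3==0
v=3: %3==0, count = 12+3 = 15
v=6: %3==0, count = 15+6 = 21
v=14: not %3==0
v=0: %3==0, count = 21+0 = 21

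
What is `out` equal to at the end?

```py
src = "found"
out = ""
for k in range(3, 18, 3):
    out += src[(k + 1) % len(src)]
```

'dufno'

k=3: add src[4]='d' → 'd'
k=6: add src[2]='u' → 'du'
k=9: add src[0]='f' → 'duf'
k=12: add src[3]='n' → 'dufn'
k=15: add src[1]='o' → 'dufno'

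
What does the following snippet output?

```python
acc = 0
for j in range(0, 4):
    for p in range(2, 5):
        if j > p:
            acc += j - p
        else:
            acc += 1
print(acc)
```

12

j=0,p=2: not 0>2, acc = 0+1 = 1
j=0,p=3: not 0>3, acc = 1+1 = 2
j=0,p=4: not 0>4, acc = 2+1 = 3
j=1,p=2: not 1>2, acc = 3+1 = 4
j=1,p=3: not 1>3, acc = 4+1 = 5
j=1,p=4: not 1>4, acc = 5+1 = 6
j=2,p=2: not 2>2, acc = 6+1 = 7
j=2,p=3: not 2>3, acc = 7+1 = 8
j=2,p=4: not 2>4, acc = 8+1 = 9
j=3,p=2: 3>2, acc = 9+1 = 10
j=3,p=3: not 3>3, acc = 10+1 = 11
j=3,p=4: not 3>4, acc = 11+1 = 12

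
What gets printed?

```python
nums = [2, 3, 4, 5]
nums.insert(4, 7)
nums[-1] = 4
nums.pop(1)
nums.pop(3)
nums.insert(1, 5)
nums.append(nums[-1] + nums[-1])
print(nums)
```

insert 7 at 4 → [2, 3, 4, 5, 7]
nums[-1] = 4 → [2, 3, 4, 5, 4]
pop(1) removes 3 → [2, 4, 5, 4]
pop(3) removes 4 → [2, 4, 5]
insert 5 at 1 → [2, 5, 4, 5]
append nums[-1]+nums[-1] = 5+5 = 10 → [2, 5, 4, 5, 10]

[2, 5, 4, 5, 10]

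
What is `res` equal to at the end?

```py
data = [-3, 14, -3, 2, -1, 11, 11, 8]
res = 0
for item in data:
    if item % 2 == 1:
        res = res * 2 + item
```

-43

item=-3: odd, res = 0*2+(-3) = -3
item=14: not odd
item=-3: odd, res = (-3)*2+(-3) = -9
item=2: not odd
item=-1: odd, res = (-9)*2+(-1) = -19
item=11: odd, res = (-19)*2+11 = -27
item=11: odd, res = (-27)*2+11 = -43
item=8: not odd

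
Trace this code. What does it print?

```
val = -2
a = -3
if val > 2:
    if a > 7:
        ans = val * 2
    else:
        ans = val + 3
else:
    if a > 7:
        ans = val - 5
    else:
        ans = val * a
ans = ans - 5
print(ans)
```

val=-2, a=-3
val > 2 is False; a > 7 is False
→ ans = val * a = 6
ans = 6-5 = 1

1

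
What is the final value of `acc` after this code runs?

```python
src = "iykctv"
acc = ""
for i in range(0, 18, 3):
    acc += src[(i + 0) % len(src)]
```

'icicic'

i=0: add src[0]='i' → 'i'
i=3: add src[3]='c' → 'ic'
i=6: add src[0]='i' → 'ici'
i=9: add src[3]='c' → 'icic'
i=12: add src[0]='i' → 'icici'
i=15: add src[3]='c' → 'icicic'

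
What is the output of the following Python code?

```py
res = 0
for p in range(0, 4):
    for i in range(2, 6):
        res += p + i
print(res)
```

p=0,i=2: res = 0+2 = 2
p=0,i=3: res = 2+3 = 5
p=0,i=4: res = 5+4 = 9
p=0,i=5: res = 9+5 = 14
p=1,i=2: res = 14+3 = 17
p=1,i=3: res = 17+4 = 21
p=1,i=4: res = 21+5 = 26
p=1,i=5: res = 26+6 = 32
p=2,i=2: res = 32+4 = 36
p=2,i=3: res = 36+5 = 41
p=2,i=4: res = 41+6 = 47
p=2,i=5: res = 47+7 = 54
p=3,i=2: res = 54+5 = 59
p=3,i=3: res = 59+6 = 65
p=3,i=4: res = 65+7 = 72
p=3,i=5: res = 72+8 = 80

80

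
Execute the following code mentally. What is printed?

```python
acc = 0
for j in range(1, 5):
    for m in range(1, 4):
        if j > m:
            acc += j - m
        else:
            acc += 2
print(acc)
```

j=1,m=1: not 1>1, acc = 0+2 = 2
j=1,m=2: not 1>2, acc = 2+2 = 4
j=1,m=3: not 1>3, acc = 4+2 = 6
j=2,m=1: 2>1, acc = 6+1 = 7
j=2,m=2: not 2>2, acc = 7+2 = 9
j=2,m=3: not 2>3, acc = 9+2 = 11
j=3,m=1: 3>1, acc = 11+2 = 13
j=3,m=2: 3>2, acc = 13+1 = 14
j=3,m=3: not 3>3, acc = 14+2 = 16
j=4,m=1: 4>1, acc = 16+3 = 19
j=4,m=2: 4>2, acc = 19+2 = 21
j=4,m=3: 4>3, acc = 21+1 = 22

22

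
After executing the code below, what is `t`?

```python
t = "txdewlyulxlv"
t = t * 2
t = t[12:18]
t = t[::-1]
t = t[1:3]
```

'we'

repeat ×2 → 'txdewlyulxlvtxdewlyulxlv'
slice [12:18] → 'txdewl'
reverse → 'lwedxt'
slice [1:3] → 'we'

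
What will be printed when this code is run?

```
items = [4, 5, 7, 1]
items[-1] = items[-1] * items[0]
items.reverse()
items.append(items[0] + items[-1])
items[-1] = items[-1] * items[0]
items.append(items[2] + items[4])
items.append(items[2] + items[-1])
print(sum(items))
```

items[-1] = items[-1]*items[0] = 1*4 = 4 → [4, 5, 7, 4]
reverse → [4, 7, 5, 4]
append items[0]+items[-1] = 4+4 = 8 → [4, 7, 5, 4, 8]
items[-1] = items[-1]*items[0] = 8*4 = 32 → [4, 7, 5, 4, 32]
append items[2]+items[4] = 5+32 = 37 → [4, 7, 5, 4, 32, 37]
append items[2]+items[-1] = 5+37 = 42 → [4, 7, 5, 4, 32, 37, 42]
sum = 131

131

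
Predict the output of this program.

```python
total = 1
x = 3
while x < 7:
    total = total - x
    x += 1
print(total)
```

-17

x=3: total = 1-3 = -2
x=4: total = (-2)-4 = -6
x=5: total = (-6)-5 = -11
x=6: total = (-11)-6 = -17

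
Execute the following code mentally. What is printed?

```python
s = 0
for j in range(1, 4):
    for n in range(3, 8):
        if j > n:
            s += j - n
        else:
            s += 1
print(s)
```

15

j=1,n=3: not 1>3, s = 0+1 = 1
j=1,n=4: not 1>4, s = 1+1 = 2
j=1,n=5: not 1>5, s = 2+1 = 3
j=1,n=6: not 1>6, s = 3+1 = 4
j=1,n=7: not 1>7, s = 4+1 = 5
j=2,n=3: not 2>3, s = 5+1 = 6
j=2,n=4: not 2>4, s = 6+1 = 7
j=2,n=5: not 2>5, s = 7+1 = 8
j=2,n=6: not 2>6, s = 8+1 = 9
j=2,n=7: not 2>7, s = 9+1 = 10
j=3,n=3: not 3>3, s = 10+1 = 11
j=3,n=4: not 3>4, s = 11+1 = 12
j=3,n=5: not 3>5, s = 12+1 = 13
j=3,n=6: not 3>6, s = 13+1 = 14
j=3,n=7: not 3>7, s = 14+1 = 15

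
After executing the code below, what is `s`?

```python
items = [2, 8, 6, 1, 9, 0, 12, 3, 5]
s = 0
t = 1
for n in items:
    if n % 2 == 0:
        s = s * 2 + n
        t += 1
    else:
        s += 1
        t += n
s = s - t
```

n=2: even, s = 0*2+2 = 2; t=2
n=8: even, s = 2*2+8 = 12; t=3
n=6: even, s = 12*2+6 = 30; t=4
n=1: not even, s = 30+1 = 31; t=5
n=9: not even, s = 31+1 = 32; t=14
n=0: even, s = 32*2+0 = 64; t=15
n=12: even, s = 64*2+12 = 140; t=16
n=3: not even, s = 140+1 = 141; t=19
n=5: not even, s = 141+1 = 142; t=24
s-t = 142-24 = 118

118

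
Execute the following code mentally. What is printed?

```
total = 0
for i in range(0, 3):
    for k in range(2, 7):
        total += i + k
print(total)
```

75

i=0,k=2: total = 0+2 = 2
i=0,k=3: total = 2+3 = 5
i=0,k=4: total = 5+4 = 9
i=0,k=5: total = 9+5 = 14
i=0,k=6: total = 14+6 = 20
i=1,k=2: total = 20+3 = 23
i=1,k=3: total = 23+4 = 27
i=1,k=4: total = 27+5 = 32
i=1,k=5: total = 32+6 = 38
i=1,k=6: total = 38+7 = 45
i=2,k=2: total = 45+4 = 49
i=2,k=3: total = 49+5 = 54
i=2,k=4: total = 54+6 = 60
i=2,k=5: total = 60+7 = 67
i=2,k=6: total = 67+8 = 75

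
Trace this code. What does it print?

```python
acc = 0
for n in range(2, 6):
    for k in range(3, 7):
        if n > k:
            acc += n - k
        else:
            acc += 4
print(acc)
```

n=2,k=3: not 2>3, acc = 0+4 = 4
n=2,k=4: not 2>4, acc = 4+4 = 8
n=2,k=5: not 2>5, acc = 8+4 = 12
n=2,k=6: not 2>6, acc = 12+4 = 16
n=3,k=3: not 3>3, acc = 16+4 = 20
n=3,k=4: not 3>4, acc = 20+4 = 24
n=3,k=5: not 3>5, acc = 24+4 = 28
n=3,k=6: not 3>6, acc = 28+4 = 32
n=4,k=3: 4>3, acc = 32+1 = 33
n=4,k=4: not 4>4, acc = 33+4 = 37
n=4,k=5: not 4>5, acc = 37+4 = 41
n=4,k=6: not 4>6, acc = 41+4 = 45
n=5,k=3: 5>3, acc = 45+2 = 47
n=5,k=4: 5>4, acc = 47+1 = 48
n=5,k=5: not 5>5, acc = 48+4 = 52
n=5,k=6: not 5>6, acc = 52+4 = 56

56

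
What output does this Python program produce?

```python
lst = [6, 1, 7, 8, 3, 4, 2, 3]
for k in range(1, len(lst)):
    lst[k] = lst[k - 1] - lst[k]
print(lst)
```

[6, 5, -2, -10, -13, -17, -19, -22]

k=1: lst[1] = 6-1 = 5 → [6, 5, 7, 8, 3, 4, 2, 3]
k=2: lst[2] = 5-7 = -2 → [6, 5, -2, 8, 3, 4, 2, 3]
k=3: lst[3] = (-2)-8 = -10 → [6, 5, -2, -10, 3, 4, 2, 3]
k=4: lst[4] = (-10)-3 = -13 → [6, 5, -2, -10, -13, 4, 2, 3]
k=5: lst[5] = (-13)-4 = -17 → [6, 5, -2, -10, -13, -17, 2, 3]
k=6: lst[6] = (-17)-2 = -19 → [6, 5, -2, -10, -13, -17, -19, 3]
k=7: lst[7] = (-19)-3 = -22 → [6, 5, -2, -10, -13, -17, -19, -22]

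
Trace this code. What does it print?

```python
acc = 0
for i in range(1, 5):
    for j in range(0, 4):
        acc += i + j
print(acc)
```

64

i=1,j=0: acc = 0+1 = 1
i=1,j=1: acc = 1+2 = 3
i=1,j=2: acc = 3+3 = 6
i=1,j=3: acc = 6+4 = 10
i=2,j=0: acc = 10+2 = 12
i=2,j=1: acc = 12+3 = 15
i=2,j=2: acc = 15+4 = 19
i=2,j=3: acc = 19+5 = 24
i=3,j=0: acc = 24+3 = 27
i=3,j=1: acc = 27+4 = 31
i=3,j=2: acc = 31+5 = 36
i=3,j=3: acc = 36+6 = 42
i=4,j=0: acc = 42+4 = 46
i=4,j=1: acc = 46+5 = 51
i=4,j=2: acc = 51+6 = 57
i=4,j=3: acc = 57+7 = 64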